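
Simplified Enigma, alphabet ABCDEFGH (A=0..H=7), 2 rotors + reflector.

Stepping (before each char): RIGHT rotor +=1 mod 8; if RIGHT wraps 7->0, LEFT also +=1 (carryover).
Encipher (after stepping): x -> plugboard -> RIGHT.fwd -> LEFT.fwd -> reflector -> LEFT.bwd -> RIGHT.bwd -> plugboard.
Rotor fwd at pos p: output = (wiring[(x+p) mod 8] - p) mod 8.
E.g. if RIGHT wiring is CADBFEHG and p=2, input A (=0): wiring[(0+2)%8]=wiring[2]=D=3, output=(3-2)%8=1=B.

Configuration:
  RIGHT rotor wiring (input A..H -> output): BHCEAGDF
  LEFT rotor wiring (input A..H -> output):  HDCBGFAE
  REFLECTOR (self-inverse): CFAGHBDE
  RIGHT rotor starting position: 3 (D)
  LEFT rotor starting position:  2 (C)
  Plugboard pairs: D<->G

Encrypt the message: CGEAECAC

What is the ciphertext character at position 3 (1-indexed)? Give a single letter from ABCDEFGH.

Char 1 ('C'): step: R->4, L=2; C->plug->C->R->H->L->B->refl->F->L'->G->R'->G->plug->D
Char 2 ('G'): step: R->5, L=2; G->plug->D->R->E->L->G->refl->D->L'->D->R'->H->plug->H
Char 3 ('E'): step: R->6, L=2; E->plug->E->R->E->L->G->refl->D->L'->D->R'->C->plug->C

C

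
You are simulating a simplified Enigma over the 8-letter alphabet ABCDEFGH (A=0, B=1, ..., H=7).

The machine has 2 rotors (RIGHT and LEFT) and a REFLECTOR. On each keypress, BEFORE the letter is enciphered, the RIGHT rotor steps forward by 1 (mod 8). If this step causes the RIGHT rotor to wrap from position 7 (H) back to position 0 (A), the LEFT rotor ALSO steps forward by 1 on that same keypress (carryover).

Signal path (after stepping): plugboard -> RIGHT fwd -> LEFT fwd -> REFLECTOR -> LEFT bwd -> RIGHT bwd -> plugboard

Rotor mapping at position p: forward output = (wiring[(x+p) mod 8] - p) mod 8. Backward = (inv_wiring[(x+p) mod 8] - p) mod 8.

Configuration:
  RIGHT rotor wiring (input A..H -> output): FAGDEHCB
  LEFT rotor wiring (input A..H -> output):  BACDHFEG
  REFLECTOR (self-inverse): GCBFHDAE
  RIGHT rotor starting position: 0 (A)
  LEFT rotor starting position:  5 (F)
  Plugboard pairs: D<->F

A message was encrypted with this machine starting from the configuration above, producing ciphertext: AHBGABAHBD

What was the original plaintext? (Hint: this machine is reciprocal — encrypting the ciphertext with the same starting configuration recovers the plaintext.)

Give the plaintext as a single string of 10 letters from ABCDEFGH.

Answer: CEHHHHFBCA

Derivation:
Char 1 ('A'): step: R->1, L=5; A->plug->A->R->H->L->C->refl->B->L'->C->R'->C->plug->C
Char 2 ('H'): step: R->2, L=5; H->plug->H->R->G->L->G->refl->A->L'->A->R'->E->plug->E
Char 3 ('B'): step: R->3, L=5; B->plug->B->R->B->L->H->refl->E->L'->D->R'->H->plug->H
Char 4 ('G'): step: R->4, L=5; G->plug->G->R->C->L->B->refl->C->L'->H->R'->H->plug->H
Char 5 ('A'): step: R->5, L=5; A->plug->A->R->C->L->B->refl->C->L'->H->R'->H->plug->H
Char 6 ('B'): step: R->6, L=5; B->plug->B->R->D->L->E->refl->H->L'->B->R'->H->plug->H
Char 7 ('A'): step: R->7, L=5; A->plug->A->R->C->L->B->refl->C->L'->H->R'->D->plug->F
Char 8 ('H'): step: R->0, L->6 (L advanced); H->plug->H->R->B->L->A->refl->G->L'->A->R'->B->plug->B
Char 9 ('B'): step: R->1, L=6; B->plug->B->R->F->L->F->refl->D->L'->C->R'->C->plug->C
Char 10 ('D'): step: R->2, L=6; D->plug->F->R->H->L->H->refl->E->L'->E->R'->A->plug->A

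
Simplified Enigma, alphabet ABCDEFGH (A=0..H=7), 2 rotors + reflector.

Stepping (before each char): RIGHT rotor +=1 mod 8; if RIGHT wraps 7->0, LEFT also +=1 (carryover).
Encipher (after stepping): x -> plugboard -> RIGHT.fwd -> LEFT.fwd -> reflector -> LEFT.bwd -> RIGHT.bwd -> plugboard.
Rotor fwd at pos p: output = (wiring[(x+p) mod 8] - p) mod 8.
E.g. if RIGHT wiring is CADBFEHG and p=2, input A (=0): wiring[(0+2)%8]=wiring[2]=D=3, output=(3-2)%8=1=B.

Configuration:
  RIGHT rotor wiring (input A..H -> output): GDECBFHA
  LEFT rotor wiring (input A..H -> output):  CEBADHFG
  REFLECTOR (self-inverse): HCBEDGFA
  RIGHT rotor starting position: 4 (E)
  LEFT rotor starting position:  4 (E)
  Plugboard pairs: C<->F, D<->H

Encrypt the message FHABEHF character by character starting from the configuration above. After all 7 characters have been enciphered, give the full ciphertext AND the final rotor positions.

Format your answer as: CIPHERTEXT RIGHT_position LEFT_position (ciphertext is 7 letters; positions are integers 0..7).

Answer: BFBGFFG 3 5

Derivation:
Char 1 ('F'): step: R->5, L=4; F->plug->C->R->D->L->C->refl->B->L'->C->R'->B->plug->B
Char 2 ('H'): step: R->6, L=4; H->plug->D->R->F->L->A->refl->H->L'->A->R'->C->plug->F
Char 3 ('A'): step: R->7, L=4; A->plug->A->R->B->L->D->refl->E->L'->H->R'->B->plug->B
Char 4 ('B'): step: R->0, L->5 (L advanced); B->plug->B->R->D->L->F->refl->G->L'->H->R'->G->plug->G
Char 5 ('E'): step: R->1, L=5; E->plug->E->R->E->L->H->refl->A->L'->B->R'->C->plug->F
Char 6 ('H'): step: R->2, L=5; H->plug->D->R->D->L->F->refl->G->L'->H->R'->C->plug->F
Char 7 ('F'): step: R->3, L=5; F->plug->C->R->C->L->B->refl->C->L'->A->R'->G->plug->G
Final: ciphertext=BFBGFFG, RIGHT=3, LEFT=5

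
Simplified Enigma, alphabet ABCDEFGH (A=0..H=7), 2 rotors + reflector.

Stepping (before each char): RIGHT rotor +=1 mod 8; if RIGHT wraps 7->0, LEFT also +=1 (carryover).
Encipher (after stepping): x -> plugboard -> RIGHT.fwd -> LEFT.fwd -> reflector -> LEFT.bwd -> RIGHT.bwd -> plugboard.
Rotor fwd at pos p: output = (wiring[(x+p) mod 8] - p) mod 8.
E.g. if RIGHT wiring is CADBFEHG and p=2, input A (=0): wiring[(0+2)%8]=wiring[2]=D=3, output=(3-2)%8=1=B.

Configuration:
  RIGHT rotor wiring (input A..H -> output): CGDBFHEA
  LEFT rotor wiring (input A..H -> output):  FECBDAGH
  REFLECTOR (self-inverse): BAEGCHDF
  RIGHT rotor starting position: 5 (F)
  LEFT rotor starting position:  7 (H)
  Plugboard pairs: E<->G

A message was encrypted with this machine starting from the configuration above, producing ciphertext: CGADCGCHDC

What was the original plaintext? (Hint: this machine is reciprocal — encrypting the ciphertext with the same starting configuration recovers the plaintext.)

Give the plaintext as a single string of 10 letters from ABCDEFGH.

Answer: GCDGDEEBEE

Derivation:
Char 1 ('C'): step: R->6, L=7; C->plug->C->R->E->L->C->refl->E->L'->F->R'->E->plug->G
Char 2 ('G'): step: R->7, L=7; G->plug->E->R->C->L->F->refl->H->L'->H->R'->C->plug->C
Char 3 ('A'): step: R->0, L->0 (L advanced); A->plug->A->R->C->L->C->refl->E->L'->B->R'->D->plug->D
Char 4 ('D'): step: R->1, L=0; D->plug->D->R->E->L->D->refl->G->L'->G->R'->E->plug->G
Char 5 ('C'): step: R->2, L=0; C->plug->C->R->D->L->B->refl->A->L'->F->R'->D->plug->D
Char 6 ('G'): step: R->3, L=0; G->plug->E->R->F->L->A->refl->B->L'->D->R'->G->plug->E
Char 7 ('C'): step: R->4, L=0; C->plug->C->R->A->L->F->refl->H->L'->H->R'->G->plug->E
Char 8 ('H'): step: R->5, L=0; H->plug->H->R->A->L->F->refl->H->L'->H->R'->B->plug->B
Char 9 ('D'): step: R->6, L=0; D->plug->D->R->A->L->F->refl->H->L'->H->R'->G->plug->E
Char 10 ('C'): step: R->7, L=0; C->plug->C->R->H->L->H->refl->F->L'->A->R'->G->plug->E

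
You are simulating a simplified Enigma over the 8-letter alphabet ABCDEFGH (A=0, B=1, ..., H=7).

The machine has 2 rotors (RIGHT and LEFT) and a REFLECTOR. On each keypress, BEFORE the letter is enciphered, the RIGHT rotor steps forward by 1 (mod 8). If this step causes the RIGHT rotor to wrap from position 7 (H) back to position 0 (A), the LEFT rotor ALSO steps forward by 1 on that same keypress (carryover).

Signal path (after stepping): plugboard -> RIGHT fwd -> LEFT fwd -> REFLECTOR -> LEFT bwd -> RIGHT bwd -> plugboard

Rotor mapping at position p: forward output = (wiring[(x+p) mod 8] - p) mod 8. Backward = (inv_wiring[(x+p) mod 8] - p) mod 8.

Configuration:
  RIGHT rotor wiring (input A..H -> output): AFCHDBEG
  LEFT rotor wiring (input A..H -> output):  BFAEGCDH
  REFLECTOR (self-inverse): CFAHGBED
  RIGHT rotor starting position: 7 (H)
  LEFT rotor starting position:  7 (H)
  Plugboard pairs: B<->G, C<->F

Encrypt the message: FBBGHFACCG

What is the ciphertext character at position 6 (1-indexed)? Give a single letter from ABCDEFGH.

Char 1 ('F'): step: R->0, L->0 (L advanced); F->plug->C->R->C->L->A->refl->C->L'->F->R'->B->plug->G
Char 2 ('B'): step: R->1, L=0; B->plug->G->R->F->L->C->refl->A->L'->C->R'->D->plug->D
Char 3 ('B'): step: R->2, L=0; B->plug->G->R->G->L->D->refl->H->L'->H->R'->D->plug->D
Char 4 ('G'): step: R->3, L=0; G->plug->B->R->A->L->B->refl->F->L'->B->R'->D->plug->D
Char 5 ('H'): step: R->4, L=0; H->plug->H->R->D->L->E->refl->G->L'->E->R'->E->plug->E
Char 6 ('F'): step: R->5, L=0; F->plug->C->R->B->L->F->refl->B->L'->A->R'->E->plug->E

E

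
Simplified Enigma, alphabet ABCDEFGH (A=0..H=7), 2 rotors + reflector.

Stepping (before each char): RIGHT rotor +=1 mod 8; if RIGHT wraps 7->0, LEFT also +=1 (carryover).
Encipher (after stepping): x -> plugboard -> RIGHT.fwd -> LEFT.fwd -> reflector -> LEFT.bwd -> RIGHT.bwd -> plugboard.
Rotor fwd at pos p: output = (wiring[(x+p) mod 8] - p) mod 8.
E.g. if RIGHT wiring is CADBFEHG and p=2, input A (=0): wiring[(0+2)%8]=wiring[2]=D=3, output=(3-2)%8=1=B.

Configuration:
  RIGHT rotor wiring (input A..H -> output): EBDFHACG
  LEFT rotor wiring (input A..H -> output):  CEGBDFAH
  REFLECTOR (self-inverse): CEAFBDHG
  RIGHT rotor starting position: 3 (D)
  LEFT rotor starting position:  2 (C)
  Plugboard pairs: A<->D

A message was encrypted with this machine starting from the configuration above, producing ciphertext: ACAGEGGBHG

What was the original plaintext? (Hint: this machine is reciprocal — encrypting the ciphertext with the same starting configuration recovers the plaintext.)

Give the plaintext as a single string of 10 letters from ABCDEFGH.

Char 1 ('A'): step: R->4, L=2; A->plug->D->R->C->L->B->refl->E->L'->A->R'->E->plug->E
Char 2 ('C'): step: R->5, L=2; C->plug->C->R->B->L->H->refl->G->L'->E->R'->E->plug->E
Char 3 ('A'): step: R->6, L=2; A->plug->D->R->D->L->D->refl->F->L'->F->R'->E->plug->E
Char 4 ('G'): step: R->7, L=2; G->plug->G->R->B->L->H->refl->G->L'->E->R'->D->plug->A
Char 5 ('E'): step: R->0, L->3 (L advanced); E->plug->E->R->H->L->D->refl->F->L'->D->R'->C->plug->C
Char 6 ('G'): step: R->1, L=3; G->plug->G->R->F->L->H->refl->G->L'->A->R'->A->plug->D
Char 7 ('G'): step: R->2, L=3; G->plug->G->R->C->L->C->refl->A->L'->B->R'->A->plug->D
Char 8 ('B'): step: R->3, L=3; B->plug->B->R->E->L->E->refl->B->L'->G->R'->G->plug->G
Char 9 ('H'): step: R->4, L=3; H->plug->H->R->B->L->A->refl->C->L'->C->R'->D->plug->A
Char 10 ('G'): step: R->5, L=3; G->plug->G->R->A->L->G->refl->H->L'->F->R'->B->plug->B

Answer: EEEACDDGAB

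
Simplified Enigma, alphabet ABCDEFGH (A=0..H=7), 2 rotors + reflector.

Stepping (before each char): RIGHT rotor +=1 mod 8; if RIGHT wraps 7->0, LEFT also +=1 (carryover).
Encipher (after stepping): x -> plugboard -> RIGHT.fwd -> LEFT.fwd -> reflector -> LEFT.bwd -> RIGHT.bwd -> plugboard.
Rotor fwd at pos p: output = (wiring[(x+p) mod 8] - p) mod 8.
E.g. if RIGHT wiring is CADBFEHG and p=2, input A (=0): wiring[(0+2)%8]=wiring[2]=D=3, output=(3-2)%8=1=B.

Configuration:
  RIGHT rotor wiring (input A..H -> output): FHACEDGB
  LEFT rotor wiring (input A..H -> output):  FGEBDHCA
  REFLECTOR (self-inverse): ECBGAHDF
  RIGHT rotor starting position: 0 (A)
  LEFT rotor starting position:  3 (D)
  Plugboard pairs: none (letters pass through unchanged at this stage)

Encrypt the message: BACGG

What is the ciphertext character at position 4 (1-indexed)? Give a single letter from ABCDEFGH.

Char 1 ('B'): step: R->1, L=3; B->plug->B->R->H->L->B->refl->C->L'->F->R'->F->plug->F
Char 2 ('A'): step: R->2, L=3; A->plug->A->R->G->L->D->refl->G->L'->A->R'->B->plug->B
Char 3 ('C'): step: R->3, L=3; C->plug->C->R->A->L->G->refl->D->L'->G->R'->E->plug->E
Char 4 ('G'): step: R->4, L=3; G->plug->G->R->E->L->F->refl->H->L'->D->R'->F->plug->F

F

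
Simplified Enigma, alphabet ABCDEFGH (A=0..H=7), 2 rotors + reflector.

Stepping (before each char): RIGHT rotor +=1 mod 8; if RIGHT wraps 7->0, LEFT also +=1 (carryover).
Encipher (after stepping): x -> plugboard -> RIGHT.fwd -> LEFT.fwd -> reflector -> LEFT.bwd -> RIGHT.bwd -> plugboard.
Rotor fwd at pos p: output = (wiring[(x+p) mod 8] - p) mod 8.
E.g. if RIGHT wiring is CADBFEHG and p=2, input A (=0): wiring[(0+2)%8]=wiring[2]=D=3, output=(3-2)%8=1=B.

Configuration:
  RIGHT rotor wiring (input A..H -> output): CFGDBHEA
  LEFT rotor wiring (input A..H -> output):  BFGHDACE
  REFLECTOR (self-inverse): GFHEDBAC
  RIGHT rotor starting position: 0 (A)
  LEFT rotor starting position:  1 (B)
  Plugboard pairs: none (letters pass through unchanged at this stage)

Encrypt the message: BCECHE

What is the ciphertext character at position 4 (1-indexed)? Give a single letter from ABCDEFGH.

Char 1 ('B'): step: R->1, L=1; B->plug->B->R->F->L->B->refl->F->L'->B->R'->H->plug->H
Char 2 ('C'): step: R->2, L=1; C->plug->C->R->H->L->A->refl->G->L'->C->R'->E->plug->E
Char 3 ('E'): step: R->3, L=1; E->plug->E->R->F->L->B->refl->F->L'->B->R'->D->plug->D
Char 4 ('C'): step: R->4, L=1; C->plug->C->R->A->L->E->refl->D->L'->G->R'->E->plug->E

E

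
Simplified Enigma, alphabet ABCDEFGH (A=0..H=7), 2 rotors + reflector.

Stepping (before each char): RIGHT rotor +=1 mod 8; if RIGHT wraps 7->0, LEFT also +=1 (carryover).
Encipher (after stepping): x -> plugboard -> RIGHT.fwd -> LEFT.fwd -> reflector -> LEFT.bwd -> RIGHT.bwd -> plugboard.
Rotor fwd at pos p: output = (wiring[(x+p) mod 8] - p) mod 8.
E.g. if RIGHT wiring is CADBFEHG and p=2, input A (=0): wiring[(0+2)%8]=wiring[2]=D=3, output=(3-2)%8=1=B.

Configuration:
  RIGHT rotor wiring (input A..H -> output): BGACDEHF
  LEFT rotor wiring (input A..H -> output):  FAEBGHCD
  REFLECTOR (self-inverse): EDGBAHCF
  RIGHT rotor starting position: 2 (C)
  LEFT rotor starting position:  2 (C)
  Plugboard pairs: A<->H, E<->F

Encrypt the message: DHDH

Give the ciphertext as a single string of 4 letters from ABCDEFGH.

Answer: FBBC

Derivation:
Char 1 ('D'): step: R->3, L=2; D->plug->D->R->E->L->A->refl->E->L'->C->R'->E->plug->F
Char 2 ('H'): step: R->4, L=2; H->plug->A->R->H->L->G->refl->C->L'->A->R'->B->plug->B
Char 3 ('D'): step: R->5, L=2; D->plug->D->R->E->L->A->refl->E->L'->C->R'->B->plug->B
Char 4 ('H'): step: R->6, L=2; H->plug->A->R->B->L->H->refl->F->L'->D->R'->C->plug->C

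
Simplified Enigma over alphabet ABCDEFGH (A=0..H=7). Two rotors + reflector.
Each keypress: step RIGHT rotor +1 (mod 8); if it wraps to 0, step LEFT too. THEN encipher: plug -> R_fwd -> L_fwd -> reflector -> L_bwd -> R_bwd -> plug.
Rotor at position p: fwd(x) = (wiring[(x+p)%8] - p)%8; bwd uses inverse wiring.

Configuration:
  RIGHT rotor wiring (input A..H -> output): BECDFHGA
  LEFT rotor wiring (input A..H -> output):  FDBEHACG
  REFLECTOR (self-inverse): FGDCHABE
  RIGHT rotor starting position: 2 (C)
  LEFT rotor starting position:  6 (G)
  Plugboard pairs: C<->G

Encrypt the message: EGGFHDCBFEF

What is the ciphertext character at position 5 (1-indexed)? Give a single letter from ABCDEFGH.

Char 1 ('E'): step: R->3, L=6; E->plug->E->R->F->L->G->refl->B->L'->G->R'->F->plug->F
Char 2 ('G'): step: R->4, L=6; G->plug->C->R->C->L->H->refl->E->L'->A->R'->F->plug->F
Char 3 ('G'): step: R->5, L=6; G->plug->C->R->D->L->F->refl->A->L'->B->R'->B->plug->B
Char 4 ('F'): step: R->6, L=6; F->plug->F->R->F->L->G->refl->B->L'->G->R'->D->plug->D
Char 5 ('H'): step: R->7, L=6; H->plug->H->R->H->L->C->refl->D->L'->E->R'->E->plug->E

E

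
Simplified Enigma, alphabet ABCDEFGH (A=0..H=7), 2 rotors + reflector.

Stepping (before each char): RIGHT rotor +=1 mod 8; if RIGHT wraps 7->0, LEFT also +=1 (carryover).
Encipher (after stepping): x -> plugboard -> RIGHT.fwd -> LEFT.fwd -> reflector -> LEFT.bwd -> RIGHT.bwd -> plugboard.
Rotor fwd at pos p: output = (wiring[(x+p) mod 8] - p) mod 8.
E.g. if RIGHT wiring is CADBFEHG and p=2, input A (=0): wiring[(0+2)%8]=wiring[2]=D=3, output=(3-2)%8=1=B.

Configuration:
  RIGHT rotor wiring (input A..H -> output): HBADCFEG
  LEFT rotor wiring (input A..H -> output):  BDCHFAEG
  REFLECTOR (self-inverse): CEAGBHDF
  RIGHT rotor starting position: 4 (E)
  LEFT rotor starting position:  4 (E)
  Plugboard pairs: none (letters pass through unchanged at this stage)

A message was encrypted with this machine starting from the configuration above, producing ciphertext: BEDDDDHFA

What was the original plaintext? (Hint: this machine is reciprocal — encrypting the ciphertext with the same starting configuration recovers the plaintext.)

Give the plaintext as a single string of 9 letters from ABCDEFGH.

Answer: GDBEGEDBE

Derivation:
Char 1 ('B'): step: R->5, L=4; B->plug->B->R->H->L->D->refl->G->L'->G->R'->G->plug->G
Char 2 ('E'): step: R->6, L=4; E->plug->E->R->C->L->A->refl->C->L'->D->R'->D->plug->D
Char 3 ('D'): step: R->7, L=4; D->plug->D->R->B->L->E->refl->B->L'->A->R'->B->plug->B
Char 4 ('D'): step: R->0, L->5 (L advanced); D->plug->D->R->D->L->E->refl->B->L'->C->R'->E->plug->E
Char 5 ('D'): step: R->1, L=5; D->plug->D->R->B->L->H->refl->F->L'->F->R'->G->plug->G
Char 6 ('D'): step: R->2, L=5; D->plug->D->R->D->L->E->refl->B->L'->C->R'->E->plug->E
Char 7 ('H'): step: R->3, L=5; H->plug->H->R->F->L->F->refl->H->L'->B->R'->D->plug->D
Char 8 ('F'): step: R->4, L=5; F->plug->F->R->F->L->F->refl->H->L'->B->R'->B->plug->B
Char 9 ('A'): step: R->5, L=5; A->plug->A->R->A->L->D->refl->G->L'->E->R'->E->plug->E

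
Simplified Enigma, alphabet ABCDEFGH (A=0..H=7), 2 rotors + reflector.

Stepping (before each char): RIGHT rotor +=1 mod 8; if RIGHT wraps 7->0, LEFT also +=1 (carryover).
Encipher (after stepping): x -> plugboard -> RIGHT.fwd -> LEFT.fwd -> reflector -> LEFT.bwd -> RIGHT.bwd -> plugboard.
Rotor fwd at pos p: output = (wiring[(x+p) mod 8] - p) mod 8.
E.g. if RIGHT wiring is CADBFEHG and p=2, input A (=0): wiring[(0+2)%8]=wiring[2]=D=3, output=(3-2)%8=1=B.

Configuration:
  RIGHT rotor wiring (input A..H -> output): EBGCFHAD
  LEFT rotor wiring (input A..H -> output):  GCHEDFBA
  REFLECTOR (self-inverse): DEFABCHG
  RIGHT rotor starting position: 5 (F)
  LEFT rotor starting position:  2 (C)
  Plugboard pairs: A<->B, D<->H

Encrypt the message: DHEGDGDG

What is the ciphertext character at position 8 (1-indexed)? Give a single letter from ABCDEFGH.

Char 1 ('D'): step: R->6, L=2; D->plug->H->R->B->L->C->refl->F->L'->A->R'->E->plug->E
Char 2 ('H'): step: R->7, L=2; H->plug->D->R->H->L->A->refl->D->L'->D->R'->E->plug->E
Char 3 ('E'): step: R->0, L->3 (L advanced); E->plug->E->R->F->L->D->refl->A->L'->B->R'->B->plug->A
Char 4 ('G'): step: R->1, L=3; G->plug->G->R->C->L->C->refl->F->L'->E->R'->D->plug->H
Char 5 ('D'): step: R->2, L=3; D->plug->H->R->H->L->E->refl->B->L'->A->R'->B->plug->A
Char 6 ('G'): step: R->3, L=3; G->plug->G->R->G->L->H->refl->G->L'->D->R'->H->plug->D
Char 7 ('D'): step: R->4, L=3; D->plug->H->R->G->L->H->refl->G->L'->D->R'->B->plug->A
Char 8 ('G'): step: R->5, L=3; G->plug->G->R->F->L->D->refl->A->L'->B->R'->F->plug->F

F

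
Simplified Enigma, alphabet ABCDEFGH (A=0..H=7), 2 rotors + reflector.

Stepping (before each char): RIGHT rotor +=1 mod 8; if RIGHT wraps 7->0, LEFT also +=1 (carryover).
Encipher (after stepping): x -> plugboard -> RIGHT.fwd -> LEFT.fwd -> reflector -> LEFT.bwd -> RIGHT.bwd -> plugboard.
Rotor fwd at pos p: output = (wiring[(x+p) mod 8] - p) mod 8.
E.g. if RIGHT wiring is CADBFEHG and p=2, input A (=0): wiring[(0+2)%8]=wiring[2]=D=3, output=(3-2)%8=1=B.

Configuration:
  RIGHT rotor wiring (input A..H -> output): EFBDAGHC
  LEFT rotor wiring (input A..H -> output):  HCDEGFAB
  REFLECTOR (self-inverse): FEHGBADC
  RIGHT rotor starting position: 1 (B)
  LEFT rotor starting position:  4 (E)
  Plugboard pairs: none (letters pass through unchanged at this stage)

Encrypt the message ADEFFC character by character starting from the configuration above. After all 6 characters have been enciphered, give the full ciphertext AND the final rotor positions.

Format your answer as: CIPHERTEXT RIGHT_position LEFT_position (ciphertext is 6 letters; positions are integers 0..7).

Char 1 ('A'): step: R->2, L=4; A->plug->A->R->H->L->A->refl->F->L'->D->R'->H->plug->H
Char 2 ('D'): step: R->3, L=4; D->plug->D->R->E->L->D->refl->G->L'->F->R'->B->plug->B
Char 3 ('E'): step: R->4, L=4; E->plug->E->R->A->L->C->refl->H->L'->G->R'->D->plug->D
Char 4 ('F'): step: R->5, L=4; F->plug->F->R->E->L->D->refl->G->L'->F->R'->C->plug->C
Char 5 ('F'): step: R->6, L=4; F->plug->F->R->F->L->G->refl->D->L'->E->R'->B->plug->B
Char 6 ('C'): step: R->7, L=4; C->plug->C->R->G->L->H->refl->C->L'->A->R'->H->plug->H
Final: ciphertext=HBDCBH, RIGHT=7, LEFT=4

Answer: HBDCBH 7 4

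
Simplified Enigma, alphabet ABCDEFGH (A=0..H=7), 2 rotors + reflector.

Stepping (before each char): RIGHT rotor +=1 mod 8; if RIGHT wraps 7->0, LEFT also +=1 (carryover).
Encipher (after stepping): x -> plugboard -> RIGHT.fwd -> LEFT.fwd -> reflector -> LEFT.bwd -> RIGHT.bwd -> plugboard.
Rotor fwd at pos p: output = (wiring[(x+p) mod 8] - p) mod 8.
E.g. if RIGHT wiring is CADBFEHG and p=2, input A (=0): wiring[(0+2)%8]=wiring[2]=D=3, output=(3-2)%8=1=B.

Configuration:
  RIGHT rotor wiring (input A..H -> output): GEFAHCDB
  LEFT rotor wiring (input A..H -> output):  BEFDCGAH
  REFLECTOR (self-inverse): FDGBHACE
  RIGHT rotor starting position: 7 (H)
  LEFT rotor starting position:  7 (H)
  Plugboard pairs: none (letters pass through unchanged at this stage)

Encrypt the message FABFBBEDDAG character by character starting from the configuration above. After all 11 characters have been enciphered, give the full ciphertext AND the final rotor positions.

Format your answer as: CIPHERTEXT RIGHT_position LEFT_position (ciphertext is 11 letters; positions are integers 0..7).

Answer: AGHDEHGAGGF 2 1

Derivation:
Char 1 ('F'): step: R->0, L->0 (L advanced); F->plug->F->R->C->L->F->refl->A->L'->G->R'->A->plug->A
Char 2 ('A'): step: R->1, L=0; A->plug->A->R->D->L->D->refl->B->L'->A->R'->G->plug->G
Char 3 ('B'): step: R->2, L=0; B->plug->B->R->G->L->A->refl->F->L'->C->R'->H->plug->H
Char 4 ('F'): step: R->3, L=0; F->plug->F->R->D->L->D->refl->B->L'->A->R'->D->plug->D
Char 5 ('B'): step: R->4, L=0; B->plug->B->R->G->L->A->refl->F->L'->C->R'->E->plug->E
Char 6 ('B'): step: R->5, L=0; B->plug->B->R->G->L->A->refl->F->L'->C->R'->H->plug->H
Char 7 ('E'): step: R->6, L=0; E->plug->E->R->H->L->H->refl->E->L'->B->R'->G->plug->G
Char 8 ('D'): step: R->7, L=0; D->plug->D->R->G->L->A->refl->F->L'->C->R'->A->plug->A
Char 9 ('D'): step: R->0, L->1 (L advanced); D->plug->D->R->A->L->D->refl->B->L'->D->R'->G->plug->G
Char 10 ('A'): step: R->1, L=1; A->plug->A->R->D->L->B->refl->D->L'->A->R'->G->plug->G
Char 11 ('G'): step: R->2, L=1; G->plug->G->R->E->L->F->refl->A->L'->H->R'->F->plug->F
Final: ciphertext=AGHDEHGAGGF, RIGHT=2, LEFT=1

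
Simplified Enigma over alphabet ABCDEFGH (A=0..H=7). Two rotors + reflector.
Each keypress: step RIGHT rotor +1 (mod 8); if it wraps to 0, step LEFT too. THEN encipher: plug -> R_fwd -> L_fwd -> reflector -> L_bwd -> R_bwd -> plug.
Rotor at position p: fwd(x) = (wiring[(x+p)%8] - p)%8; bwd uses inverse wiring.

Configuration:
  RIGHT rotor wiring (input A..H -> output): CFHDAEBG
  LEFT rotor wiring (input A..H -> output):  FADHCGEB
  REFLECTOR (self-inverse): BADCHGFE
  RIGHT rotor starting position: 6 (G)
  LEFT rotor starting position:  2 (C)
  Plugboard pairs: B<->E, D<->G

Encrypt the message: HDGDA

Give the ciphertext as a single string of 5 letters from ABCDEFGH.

Char 1 ('H'): step: R->7, L=2; H->plug->H->R->C->L->A->refl->B->L'->A->R'->D->plug->G
Char 2 ('D'): step: R->0, L->3 (L advanced); D->plug->G->R->B->L->H->refl->E->L'->A->R'->E->plug->B
Char 3 ('G'): step: R->1, L=3; G->plug->D->R->H->L->A->refl->B->L'->D->R'->E->plug->B
Char 4 ('D'): step: R->2, L=3; D->plug->G->R->A->L->E->refl->H->L'->B->R'->B->plug->E
Char 5 ('A'): step: R->3, L=3; A->plug->A->R->A->L->E->refl->H->L'->B->R'->C->plug->C

Answer: GBBEC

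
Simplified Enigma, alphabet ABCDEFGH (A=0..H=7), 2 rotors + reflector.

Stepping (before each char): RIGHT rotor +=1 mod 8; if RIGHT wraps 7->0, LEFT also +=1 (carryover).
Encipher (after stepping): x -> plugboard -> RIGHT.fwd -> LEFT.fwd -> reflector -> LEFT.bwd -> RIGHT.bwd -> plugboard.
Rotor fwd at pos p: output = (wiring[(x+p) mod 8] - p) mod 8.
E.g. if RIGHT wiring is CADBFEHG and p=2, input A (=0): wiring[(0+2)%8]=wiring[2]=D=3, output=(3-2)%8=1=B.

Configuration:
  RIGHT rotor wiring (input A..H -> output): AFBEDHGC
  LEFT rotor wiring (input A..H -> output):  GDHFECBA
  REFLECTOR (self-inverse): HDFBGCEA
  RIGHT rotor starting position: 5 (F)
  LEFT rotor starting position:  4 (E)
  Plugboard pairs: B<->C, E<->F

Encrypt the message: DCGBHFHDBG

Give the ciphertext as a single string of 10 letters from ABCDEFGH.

Answer: EAEDCHGAFF

Derivation:
Char 1 ('D'): step: R->6, L=4; D->plug->D->R->H->L->B->refl->D->L'->G->R'->F->plug->E
Char 2 ('C'): step: R->7, L=4; C->plug->B->R->B->L->G->refl->E->L'->D->R'->A->plug->A
Char 3 ('G'): step: R->0, L->5 (L advanced); G->plug->G->R->G->L->A->refl->H->L'->H->R'->F->plug->E
Char 4 ('B'): step: R->1, L=5; B->plug->C->R->D->L->B->refl->D->L'->C->R'->D->plug->D
Char 5 ('H'): step: R->2, L=5; H->plug->H->R->D->L->B->refl->D->L'->C->R'->B->plug->C
Char 6 ('F'): step: R->3, L=5; F->plug->E->R->H->L->H->refl->A->L'->G->R'->H->plug->H
Char 7 ('H'): step: R->4, L=5; H->plug->H->R->A->L->F->refl->C->L'->F->R'->G->plug->G
Char 8 ('D'): step: R->5, L=5; D->plug->D->R->D->L->B->refl->D->L'->C->R'->A->plug->A
Char 9 ('B'): step: R->6, L=5; B->plug->C->R->C->L->D->refl->B->L'->D->R'->E->plug->F
Char 10 ('G'): step: R->7, L=5; G->plug->G->R->A->L->F->refl->C->L'->F->R'->E->plug->F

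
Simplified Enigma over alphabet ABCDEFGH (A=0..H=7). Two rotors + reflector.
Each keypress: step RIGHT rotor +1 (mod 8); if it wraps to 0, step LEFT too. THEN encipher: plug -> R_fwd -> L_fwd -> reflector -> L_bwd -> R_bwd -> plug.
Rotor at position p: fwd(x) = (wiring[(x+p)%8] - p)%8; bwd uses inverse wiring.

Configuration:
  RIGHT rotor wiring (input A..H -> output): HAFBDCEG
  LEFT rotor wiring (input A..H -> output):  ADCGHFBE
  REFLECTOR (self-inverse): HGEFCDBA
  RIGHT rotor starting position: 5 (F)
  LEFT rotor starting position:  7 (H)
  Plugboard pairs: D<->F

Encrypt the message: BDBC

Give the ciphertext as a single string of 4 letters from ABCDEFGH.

Char 1 ('B'): step: R->6, L=7; B->plug->B->R->A->L->F->refl->D->L'->D->R'->F->plug->D
Char 2 ('D'): step: R->7, L=7; D->plug->F->R->E->L->H->refl->A->L'->F->R'->H->plug->H
Char 3 ('B'): step: R->0, L->0 (L advanced); B->plug->B->R->A->L->A->refl->H->L'->E->R'->G->plug->G
Char 4 ('C'): step: R->1, L=0; C->plug->C->R->A->L->A->refl->H->L'->E->R'->B->plug->B

Answer: DHGB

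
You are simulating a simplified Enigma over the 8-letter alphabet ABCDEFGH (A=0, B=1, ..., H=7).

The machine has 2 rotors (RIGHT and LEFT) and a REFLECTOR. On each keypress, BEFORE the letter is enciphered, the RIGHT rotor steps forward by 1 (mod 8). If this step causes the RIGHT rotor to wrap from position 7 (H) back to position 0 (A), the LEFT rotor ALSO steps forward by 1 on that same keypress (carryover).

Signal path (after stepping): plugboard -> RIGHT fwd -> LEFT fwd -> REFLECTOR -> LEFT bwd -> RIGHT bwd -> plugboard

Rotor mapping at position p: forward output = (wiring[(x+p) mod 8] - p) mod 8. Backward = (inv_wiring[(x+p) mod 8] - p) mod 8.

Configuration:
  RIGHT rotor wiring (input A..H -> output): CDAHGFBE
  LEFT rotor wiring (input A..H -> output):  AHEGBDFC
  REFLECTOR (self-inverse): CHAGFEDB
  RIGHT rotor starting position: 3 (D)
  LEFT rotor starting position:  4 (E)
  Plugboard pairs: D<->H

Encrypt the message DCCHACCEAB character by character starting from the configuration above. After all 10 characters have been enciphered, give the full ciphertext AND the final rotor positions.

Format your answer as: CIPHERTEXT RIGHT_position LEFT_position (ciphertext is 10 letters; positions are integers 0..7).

Char 1 ('D'): step: R->4, L=4; D->plug->H->R->D->L->G->refl->D->L'->F->R'->C->plug->C
Char 2 ('C'): step: R->5, L=4; C->plug->C->R->H->L->C->refl->A->L'->G->R'->E->plug->E
Char 3 ('C'): step: R->6, L=4; C->plug->C->R->E->L->E->refl->F->L'->A->R'->G->plug->G
Char 4 ('H'): step: R->7, L=4; H->plug->D->R->B->L->H->refl->B->L'->C->R'->H->plug->D
Char 5 ('A'): step: R->0, L->5 (L advanced); A->plug->A->R->C->L->F->refl->E->L'->H->R'->D->plug->H
Char 6 ('C'): step: R->1, L=5; C->plug->C->R->G->L->B->refl->H->L'->F->R'->D->plug->H
Char 7 ('C'): step: R->2, L=5; C->plug->C->R->E->L->C->refl->A->L'->B->R'->H->plug->D
Char 8 ('E'): step: R->3, L=5; E->plug->E->R->B->L->A->refl->C->L'->E->R'->A->plug->A
Char 9 ('A'): step: R->4, L=5; A->plug->A->R->C->L->F->refl->E->L'->H->R'->F->plug->F
Char 10 ('B'): step: R->5, L=5; B->plug->B->R->E->L->C->refl->A->L'->B->R'->H->plug->D
Final: ciphertext=CEGDHHDAFD, RIGHT=5, LEFT=5

Answer: CEGDHHDAFD 5 5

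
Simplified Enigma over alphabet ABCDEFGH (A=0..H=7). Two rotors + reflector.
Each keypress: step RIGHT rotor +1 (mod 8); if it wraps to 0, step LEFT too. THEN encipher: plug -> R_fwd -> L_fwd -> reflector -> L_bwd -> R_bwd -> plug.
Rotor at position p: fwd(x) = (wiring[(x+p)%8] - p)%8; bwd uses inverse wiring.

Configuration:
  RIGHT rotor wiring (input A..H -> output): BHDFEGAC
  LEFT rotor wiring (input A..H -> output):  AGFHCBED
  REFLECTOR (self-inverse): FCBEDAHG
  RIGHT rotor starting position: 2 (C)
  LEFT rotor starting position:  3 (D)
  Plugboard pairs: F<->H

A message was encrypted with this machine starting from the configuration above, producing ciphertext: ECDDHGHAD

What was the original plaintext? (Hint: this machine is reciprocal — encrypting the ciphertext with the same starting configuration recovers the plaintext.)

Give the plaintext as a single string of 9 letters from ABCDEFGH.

Answer: CECADCCCH

Derivation:
Char 1 ('E'): step: R->3, L=3; E->plug->E->R->H->L->C->refl->B->L'->D->R'->C->plug->C
Char 2 ('C'): step: R->4, L=3; C->plug->C->R->E->L->A->refl->F->L'->F->R'->E->plug->E
Char 3 ('D'): step: R->5, L=3; D->plug->D->R->E->L->A->refl->F->L'->F->R'->C->plug->C
Char 4 ('D'): step: R->6, L=3; D->plug->D->R->B->L->H->refl->G->L'->C->R'->A->plug->A
Char 5 ('H'): step: R->7, L=3; H->plug->F->R->F->L->F->refl->A->L'->E->R'->D->plug->D
Char 6 ('G'): step: R->0, L->4 (L advanced); G->plug->G->R->A->L->G->refl->H->L'->D->R'->C->plug->C
Char 7 ('H'): step: R->1, L=4; H->plug->F->R->H->L->D->refl->E->L'->E->R'->C->plug->C
Char 8 ('A'): step: R->2, L=4; A->plug->A->R->B->L->F->refl->A->L'->C->R'->C->plug->C
Char 9 ('D'): step: R->3, L=4; D->plug->D->R->F->L->C->refl->B->L'->G->R'->F->plug->H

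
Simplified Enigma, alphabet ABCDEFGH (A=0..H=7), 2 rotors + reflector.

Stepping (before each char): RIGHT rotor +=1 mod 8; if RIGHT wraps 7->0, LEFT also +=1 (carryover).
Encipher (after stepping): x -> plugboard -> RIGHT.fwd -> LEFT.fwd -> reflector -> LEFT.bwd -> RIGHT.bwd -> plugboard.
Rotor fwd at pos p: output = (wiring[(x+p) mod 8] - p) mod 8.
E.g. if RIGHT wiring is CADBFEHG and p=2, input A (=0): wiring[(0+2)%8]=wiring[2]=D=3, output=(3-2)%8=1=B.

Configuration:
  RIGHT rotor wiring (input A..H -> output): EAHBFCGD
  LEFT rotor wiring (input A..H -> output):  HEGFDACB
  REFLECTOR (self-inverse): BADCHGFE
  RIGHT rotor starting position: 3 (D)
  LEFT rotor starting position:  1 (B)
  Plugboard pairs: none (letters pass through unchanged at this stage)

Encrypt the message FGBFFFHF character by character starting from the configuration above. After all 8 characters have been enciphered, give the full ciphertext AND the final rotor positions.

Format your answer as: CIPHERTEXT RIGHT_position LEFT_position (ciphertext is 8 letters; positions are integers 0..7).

Char 1 ('F'): step: R->4, L=1; F->plug->F->R->E->L->H->refl->E->L'->C->R'->C->plug->C
Char 2 ('G'): step: R->5, L=1; G->plug->G->R->E->L->H->refl->E->L'->C->R'->F->plug->F
Char 3 ('B'): step: R->6, L=1; B->plug->B->R->F->L->B->refl->A->L'->G->R'->C->plug->C
Char 4 ('F'): step: R->7, L=1; F->plug->F->R->G->L->A->refl->B->L'->F->R'->B->plug->B
Char 5 ('F'): step: R->0, L->2 (L advanced); F->plug->F->R->C->L->B->refl->A->L'->E->R'->A->plug->A
Char 6 ('F'): step: R->1, L=2; F->plug->F->R->F->L->H->refl->E->L'->A->R'->C->plug->C
Char 7 ('H'): step: R->2, L=2; H->plug->H->R->G->L->F->refl->G->L'->D->R'->C->plug->C
Char 8 ('F'): step: R->3, L=2; F->plug->F->R->B->L->D->refl->C->L'->H->R'->C->plug->C
Final: ciphertext=CFCBACCC, RIGHT=3, LEFT=2

Answer: CFCBACCC 3 2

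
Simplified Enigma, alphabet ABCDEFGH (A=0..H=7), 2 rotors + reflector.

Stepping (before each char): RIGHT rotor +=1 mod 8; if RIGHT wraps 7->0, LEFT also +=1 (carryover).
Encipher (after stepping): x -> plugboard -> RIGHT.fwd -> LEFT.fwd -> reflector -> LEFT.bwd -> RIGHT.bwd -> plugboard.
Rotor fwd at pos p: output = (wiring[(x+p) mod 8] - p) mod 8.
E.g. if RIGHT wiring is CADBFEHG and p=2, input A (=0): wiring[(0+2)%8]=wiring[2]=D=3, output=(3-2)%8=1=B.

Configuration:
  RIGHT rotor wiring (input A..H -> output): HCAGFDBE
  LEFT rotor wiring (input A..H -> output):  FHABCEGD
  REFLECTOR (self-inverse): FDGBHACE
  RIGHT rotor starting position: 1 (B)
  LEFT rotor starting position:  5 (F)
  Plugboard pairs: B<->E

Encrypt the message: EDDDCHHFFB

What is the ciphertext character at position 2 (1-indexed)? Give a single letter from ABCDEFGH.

Char 1 ('E'): step: R->2, L=5; E->plug->B->R->E->L->C->refl->G->L'->C->R'->F->plug->F
Char 2 ('D'): step: R->3, L=5; D->plug->D->R->G->L->E->refl->H->L'->A->R'->C->plug->C

C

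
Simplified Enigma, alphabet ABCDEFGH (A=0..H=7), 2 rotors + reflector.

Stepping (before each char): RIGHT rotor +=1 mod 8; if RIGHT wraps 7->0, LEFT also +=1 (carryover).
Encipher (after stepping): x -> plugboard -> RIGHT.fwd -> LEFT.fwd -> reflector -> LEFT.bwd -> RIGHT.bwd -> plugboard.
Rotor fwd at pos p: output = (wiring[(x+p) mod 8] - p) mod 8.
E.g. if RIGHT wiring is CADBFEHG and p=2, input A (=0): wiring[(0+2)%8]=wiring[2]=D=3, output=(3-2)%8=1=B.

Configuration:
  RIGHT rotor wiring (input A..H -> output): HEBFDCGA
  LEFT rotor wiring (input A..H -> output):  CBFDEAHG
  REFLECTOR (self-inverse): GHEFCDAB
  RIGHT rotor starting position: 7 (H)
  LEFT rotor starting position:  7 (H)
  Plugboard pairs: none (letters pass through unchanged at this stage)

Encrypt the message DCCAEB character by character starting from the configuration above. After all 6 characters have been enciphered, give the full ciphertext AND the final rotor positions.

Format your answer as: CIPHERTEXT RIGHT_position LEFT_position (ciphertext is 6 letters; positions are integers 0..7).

Char 1 ('D'): step: R->0, L->0 (L advanced); D->plug->D->R->F->L->A->refl->G->L'->H->R'->A->plug->A
Char 2 ('C'): step: R->1, L=0; C->plug->C->R->E->L->E->refl->C->L'->A->R'->B->plug->B
Char 3 ('C'): step: R->2, L=0; C->plug->C->R->B->L->B->refl->H->L'->G->R'->F->plug->F
Char 4 ('A'): step: R->3, L=0; A->plug->A->R->C->L->F->refl->D->L'->D->R'->D->plug->D
Char 5 ('E'): step: R->4, L=0; E->plug->E->R->D->L->D->refl->F->L'->C->R'->C->plug->C
Char 6 ('B'): step: R->5, L=0; B->plug->B->R->B->L->B->refl->H->L'->G->R'->H->plug->H
Final: ciphertext=ABFDCH, RIGHT=5, LEFT=0

Answer: ABFDCH 5 0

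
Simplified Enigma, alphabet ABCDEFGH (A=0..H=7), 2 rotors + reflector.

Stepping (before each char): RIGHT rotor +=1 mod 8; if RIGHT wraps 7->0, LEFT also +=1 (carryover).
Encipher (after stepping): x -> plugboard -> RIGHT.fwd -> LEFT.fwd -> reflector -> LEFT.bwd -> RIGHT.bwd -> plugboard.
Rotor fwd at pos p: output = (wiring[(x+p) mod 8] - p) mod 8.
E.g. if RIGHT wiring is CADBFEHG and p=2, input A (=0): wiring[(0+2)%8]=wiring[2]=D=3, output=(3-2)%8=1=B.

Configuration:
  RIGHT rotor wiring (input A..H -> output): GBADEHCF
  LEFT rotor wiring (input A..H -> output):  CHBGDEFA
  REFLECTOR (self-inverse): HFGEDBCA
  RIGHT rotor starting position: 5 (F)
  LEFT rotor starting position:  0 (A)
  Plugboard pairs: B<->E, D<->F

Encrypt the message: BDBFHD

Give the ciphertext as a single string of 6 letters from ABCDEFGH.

Char 1 ('B'): step: R->6, L=0; B->plug->E->R->C->L->B->refl->F->L'->G->R'->G->plug->G
Char 2 ('D'): step: R->7, L=0; D->plug->F->R->F->L->E->refl->D->L'->E->R'->E->plug->B
Char 3 ('B'): step: R->0, L->1 (L advanced); B->plug->E->R->E->L->D->refl->E->L'->F->R'->H->plug->H
Char 4 ('F'): step: R->1, L=1; F->plug->D->R->D->L->C->refl->G->L'->A->R'->A->plug->A
Char 5 ('H'): step: R->2, L=1; H->plug->H->R->H->L->B->refl->F->L'->C->R'->C->plug->C
Char 6 ('D'): step: R->3, L=1; D->plug->F->R->D->L->C->refl->G->L'->A->R'->A->plug->A

Answer: GBHACA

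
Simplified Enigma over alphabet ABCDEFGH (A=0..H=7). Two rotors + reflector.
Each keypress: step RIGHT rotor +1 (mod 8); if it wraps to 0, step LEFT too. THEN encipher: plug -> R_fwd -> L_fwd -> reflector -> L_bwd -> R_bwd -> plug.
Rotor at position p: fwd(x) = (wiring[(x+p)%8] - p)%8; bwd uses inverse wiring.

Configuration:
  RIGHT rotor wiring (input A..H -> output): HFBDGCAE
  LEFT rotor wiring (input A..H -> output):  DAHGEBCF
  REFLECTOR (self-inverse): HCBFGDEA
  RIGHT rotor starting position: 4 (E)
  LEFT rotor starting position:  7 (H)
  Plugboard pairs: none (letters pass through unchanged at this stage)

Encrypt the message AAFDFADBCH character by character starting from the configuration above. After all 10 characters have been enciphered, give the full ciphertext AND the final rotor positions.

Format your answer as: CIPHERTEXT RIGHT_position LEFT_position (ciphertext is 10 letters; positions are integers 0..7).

Char 1 ('A'): step: R->5, L=7; A->plug->A->R->F->L->F->refl->D->L'->H->R'->C->plug->C
Char 2 ('A'): step: R->6, L=7; A->plug->A->R->C->L->B->refl->C->L'->G->R'->B->plug->B
Char 3 ('F'): step: R->7, L=7; F->plug->F->R->H->L->D->refl->F->L'->F->R'->A->plug->A
Char 4 ('D'): step: R->0, L->0 (L advanced); D->plug->D->R->D->L->G->refl->E->L'->E->R'->H->plug->H
Char 5 ('F'): step: R->1, L=0; F->plug->F->R->H->L->F->refl->D->L'->A->R'->B->plug->B
Char 6 ('A'): step: R->2, L=0; A->plug->A->R->H->L->F->refl->D->L'->A->R'->D->plug->D
Char 7 ('D'): step: R->3, L=0; D->plug->D->R->F->L->B->refl->C->L'->G->R'->H->plug->H
Char 8 ('B'): step: R->4, L=0; B->plug->B->R->G->L->C->refl->B->L'->F->R'->G->plug->G
Char 9 ('C'): step: R->5, L=0; C->plug->C->R->H->L->F->refl->D->L'->A->R'->E->plug->E
Char 10 ('H'): step: R->6, L=0; H->plug->H->R->E->L->E->refl->G->L'->D->R'->E->plug->E
Final: ciphertext=CBAHBDHGEE, RIGHT=6, LEFT=0

Answer: CBAHBDHGEE 6 0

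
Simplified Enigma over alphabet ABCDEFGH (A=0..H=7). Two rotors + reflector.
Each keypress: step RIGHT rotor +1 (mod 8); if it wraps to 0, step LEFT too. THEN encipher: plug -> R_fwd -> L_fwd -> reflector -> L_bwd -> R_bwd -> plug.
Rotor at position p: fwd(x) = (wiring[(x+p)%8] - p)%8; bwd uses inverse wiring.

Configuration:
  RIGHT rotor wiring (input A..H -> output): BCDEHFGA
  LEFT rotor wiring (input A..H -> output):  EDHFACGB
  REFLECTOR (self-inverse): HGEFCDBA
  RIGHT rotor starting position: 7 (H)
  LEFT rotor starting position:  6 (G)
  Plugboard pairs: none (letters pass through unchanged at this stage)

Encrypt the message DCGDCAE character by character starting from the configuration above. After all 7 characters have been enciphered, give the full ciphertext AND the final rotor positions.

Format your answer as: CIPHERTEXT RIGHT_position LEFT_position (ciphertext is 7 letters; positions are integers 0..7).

Answer: FGDGHHD 6 7

Derivation:
Char 1 ('D'): step: R->0, L->7 (L advanced); D->plug->D->R->E->L->G->refl->B->L'->F->R'->F->plug->F
Char 2 ('C'): step: R->1, L=7; C->plug->C->R->D->L->A->refl->H->L'->H->R'->G->plug->G
Char 3 ('G'): step: R->2, L=7; G->plug->G->R->H->L->H->refl->A->L'->D->R'->D->plug->D
Char 4 ('D'): step: R->3, L=7; D->plug->D->R->D->L->A->refl->H->L'->H->R'->G->plug->G
Char 5 ('C'): step: R->4, L=7; C->plug->C->R->C->L->E->refl->C->L'->A->R'->H->plug->H
Char 6 ('A'): step: R->5, L=7; A->plug->A->R->A->L->C->refl->E->L'->C->R'->H->plug->H
Char 7 ('E'): step: R->6, L=7; E->plug->E->R->F->L->B->refl->G->L'->E->R'->D->plug->D
Final: ciphertext=FGDGHHD, RIGHT=6, LEFT=7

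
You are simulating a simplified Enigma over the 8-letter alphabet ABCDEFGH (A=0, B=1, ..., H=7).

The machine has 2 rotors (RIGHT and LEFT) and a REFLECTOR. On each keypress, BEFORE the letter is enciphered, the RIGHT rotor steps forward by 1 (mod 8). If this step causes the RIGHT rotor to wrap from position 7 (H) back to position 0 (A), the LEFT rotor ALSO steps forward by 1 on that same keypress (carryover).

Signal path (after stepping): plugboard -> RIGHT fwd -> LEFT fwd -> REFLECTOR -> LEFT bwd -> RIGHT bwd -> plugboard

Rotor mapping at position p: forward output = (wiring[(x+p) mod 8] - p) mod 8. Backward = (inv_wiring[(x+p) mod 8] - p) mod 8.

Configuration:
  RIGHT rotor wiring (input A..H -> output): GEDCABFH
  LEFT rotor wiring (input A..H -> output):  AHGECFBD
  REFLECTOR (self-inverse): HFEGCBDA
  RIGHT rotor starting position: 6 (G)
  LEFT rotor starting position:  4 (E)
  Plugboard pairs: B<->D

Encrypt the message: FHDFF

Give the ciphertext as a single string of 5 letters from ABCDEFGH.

Char 1 ('F'): step: R->7, L=4; F->plug->F->R->B->L->B->refl->F->L'->C->R'->G->plug->G
Char 2 ('H'): step: R->0, L->5 (L advanced); H->plug->H->R->H->L->F->refl->B->L'->F->R'->G->plug->G
Char 3 ('D'): step: R->1, L=5; D->plug->B->R->C->L->G->refl->D->L'->D->R'->A->plug->A
Char 4 ('F'): step: R->2, L=5; F->plug->F->R->F->L->B->refl->F->L'->H->R'->D->plug->B
Char 5 ('F'): step: R->3, L=5; F->plug->F->R->D->L->D->refl->G->L'->C->R'->D->plug->B

Answer: GGABB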